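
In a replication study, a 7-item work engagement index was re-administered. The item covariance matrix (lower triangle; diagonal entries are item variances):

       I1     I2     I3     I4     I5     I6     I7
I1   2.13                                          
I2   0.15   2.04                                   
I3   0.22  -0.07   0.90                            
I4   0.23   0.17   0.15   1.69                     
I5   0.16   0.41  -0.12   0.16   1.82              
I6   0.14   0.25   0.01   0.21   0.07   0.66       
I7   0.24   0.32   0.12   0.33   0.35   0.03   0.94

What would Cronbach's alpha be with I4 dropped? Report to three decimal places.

Remaining items: I1, I2, I3, I5, I6, I7 (k = 6).
sum of item variances = 2.13 + 2.04 + 0.90 + 1.82 + 0.66 + 0.94 = 8.49
total variance = 8.49 + 2 × 2.28 = 13.05
α (item deleted) = (6/5)·(1 − 8.49/13.05) = 0.419

Cronbach's alpha = 0.419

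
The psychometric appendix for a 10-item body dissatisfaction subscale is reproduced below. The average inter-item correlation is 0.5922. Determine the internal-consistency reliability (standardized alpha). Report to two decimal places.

standardized alpha = 0.94

Standardized α = k·r̄ / (1 + (k−1)·r̄) = 10 × 0.5922 / (1 + 9 × 0.5922)
  = 5.9220 / 6.3298 = 0.94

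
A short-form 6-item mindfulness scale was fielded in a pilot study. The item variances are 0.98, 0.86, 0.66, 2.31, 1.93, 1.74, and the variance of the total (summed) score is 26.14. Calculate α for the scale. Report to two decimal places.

sum of item variances = 0.98 + 0.86 + 0.66 + 2.31 + 1.93 + 1.74 = 8.48
α = (k/(k−1))·(1 − sum of item variances/Var(T)) = (6/5)·(1 − 8.48/26.14) = 0.81

α = 0.81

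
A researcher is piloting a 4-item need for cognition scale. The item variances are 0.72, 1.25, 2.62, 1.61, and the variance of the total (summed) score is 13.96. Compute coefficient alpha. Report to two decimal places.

α = 0.74

Σσ²ᵢ = 0.72 + 1.25 + 2.62 + 1.61 = 6.20
α = (k/(k−1))·(1 − Σσ²ᵢ/Var(T)) = (4/3)·(1 − 6.20/13.96) = 0.74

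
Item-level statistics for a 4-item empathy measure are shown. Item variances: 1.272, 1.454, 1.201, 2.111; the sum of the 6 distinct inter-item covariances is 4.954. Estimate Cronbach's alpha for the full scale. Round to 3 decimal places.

α = 0.828

ΣVar(i) = 1.272 + 1.454 + 1.201 + 2.111 = 6.038
Sum of distinct covariances = 4.954
Var(T) = ΣVar(i) + 2·Σcov = 6.038 + 2 × 4.954 = 15.946
α = (4/3)·(1 − 6.038/15.946) = 0.828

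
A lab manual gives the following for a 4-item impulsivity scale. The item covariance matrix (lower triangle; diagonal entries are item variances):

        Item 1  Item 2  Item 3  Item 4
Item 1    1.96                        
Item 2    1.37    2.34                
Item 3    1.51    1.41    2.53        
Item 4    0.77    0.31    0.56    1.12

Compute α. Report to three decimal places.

Σσ²ᵢ = 1.96 + 2.34 + 2.53 + 1.12 = 7.95
Σ_{i<j} σ_ij = 5.93
Var(T) = 7.95 + 2 × 5.93 = 19.81
α = (k/(k−1))·(1 − Σσ²ᵢ/Var(T)) = (4/3)·(1 − 7.95/19.81) = 0.798

α = 0.798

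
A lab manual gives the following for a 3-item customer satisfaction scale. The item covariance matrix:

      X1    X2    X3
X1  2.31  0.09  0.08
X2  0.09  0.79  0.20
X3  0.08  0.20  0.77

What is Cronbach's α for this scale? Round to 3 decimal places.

Cronbach's α = 0.241

ΣVar(i) = 2.31 + 0.79 + 0.77 = 3.87
Sum of the distinct covariances = 0.37
σ²_total = 3.87 + 2 × 0.37 = 4.61
α = (k/(k−1))·(1 − ΣVar(i)/σ²_total) = (3/2)·(1 − 3.87/4.61) = 0.241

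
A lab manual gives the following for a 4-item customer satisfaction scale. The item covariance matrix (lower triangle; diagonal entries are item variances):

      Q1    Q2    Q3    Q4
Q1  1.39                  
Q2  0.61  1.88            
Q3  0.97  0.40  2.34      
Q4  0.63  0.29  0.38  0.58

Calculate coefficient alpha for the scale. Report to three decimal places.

sum of item variances = 1.39 + 1.88 + 2.34 + 0.58 = 6.19
Σ_{i<j} σ_ij = 3.28
total variance = 6.19 + 2 × 3.28 = 12.75
α = (k/(k−1))·(1 − sum of item variances/total variance) = (4/3)·(1 − 6.19/12.75) = 0.686

α = 0.686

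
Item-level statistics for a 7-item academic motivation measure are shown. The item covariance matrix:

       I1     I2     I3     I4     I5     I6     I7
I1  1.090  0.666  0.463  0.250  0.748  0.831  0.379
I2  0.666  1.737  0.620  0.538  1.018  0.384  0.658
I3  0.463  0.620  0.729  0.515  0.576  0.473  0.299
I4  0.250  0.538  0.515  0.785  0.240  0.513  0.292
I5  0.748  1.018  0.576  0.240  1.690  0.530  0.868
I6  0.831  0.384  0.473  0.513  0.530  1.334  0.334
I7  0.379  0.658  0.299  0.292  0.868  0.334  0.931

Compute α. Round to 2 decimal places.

Σσᵢ² = 1.090 + 1.737 + 0.729 + 0.785 + 1.690 + 1.334 + 0.931 = 8.296
Sum of the distinct covariances = 11.195
Var(T) = 8.296 + 2 × 11.195 = 30.686
α = (k/(k−1))·(1 − Σσᵢ²/Var(T)) = (7/6)·(1 − 8.296/30.686) = 0.85

α = 0.85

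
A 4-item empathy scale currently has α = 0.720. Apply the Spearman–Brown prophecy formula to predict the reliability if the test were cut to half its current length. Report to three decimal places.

Length factor m = 1/2
α' = m·α / (1 − (1−m)·α)
   = 1/2 × 0.720 / (1 − (1 − 1/2) × 0.720)
   = 0.3600 / 0.6400 = 0.562

predicted reliability = 0.562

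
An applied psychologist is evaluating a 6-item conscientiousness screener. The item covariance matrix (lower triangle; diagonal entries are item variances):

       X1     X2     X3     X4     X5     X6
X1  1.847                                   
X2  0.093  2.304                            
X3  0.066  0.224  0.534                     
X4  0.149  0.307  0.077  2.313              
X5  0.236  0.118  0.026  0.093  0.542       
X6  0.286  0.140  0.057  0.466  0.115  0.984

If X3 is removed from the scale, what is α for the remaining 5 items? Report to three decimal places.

α = 0.417

Remaining items: X1, X2, X4, X5, X6 (k = 5).
ΣVar(i) = 1.847 + 2.304 + 2.313 + 0.542 + 0.984 = 7.990
total variance = 7.990 + 2 × 2.003 = 11.996
α (item deleted) = (5/4)·(1 − 7.990/11.996) = 0.417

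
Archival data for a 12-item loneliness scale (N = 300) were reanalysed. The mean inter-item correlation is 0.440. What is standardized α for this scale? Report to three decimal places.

Standardized α = k·r̄ / (1 + (k−1)·r̄) = 12 × 0.440 / (1 + 11 × 0.440)
  = 5.2800 / 5.8400 = 0.904

α = 0.904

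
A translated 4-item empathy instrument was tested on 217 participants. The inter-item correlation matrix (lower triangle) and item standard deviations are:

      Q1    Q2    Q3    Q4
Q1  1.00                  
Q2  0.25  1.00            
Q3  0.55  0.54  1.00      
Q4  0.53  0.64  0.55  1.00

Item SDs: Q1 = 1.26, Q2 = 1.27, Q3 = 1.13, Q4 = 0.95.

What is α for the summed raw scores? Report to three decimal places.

α = 0.794

Σσ²ᵢ = 1.26² + 1.27² + 1.13² + 0.95² = 5.3799
Covariances σ_ij = r_ij · s_i · s_j:
  σ(Q1,Q2) = 0.25 × 1.26 × 1.27 = 0.4001
  σ(Q1,Q3) = 0.55 × 1.26 × 1.13 = 0.7831
  σ(Q1,Q4) = 0.53 × 1.26 × 0.95 = 0.6344
  σ(Q2,Q3) = 0.54 × 1.27 × 1.13 = 0.7750
  σ(Q2,Q4) = 0.64 × 1.27 × 0.95 = 0.7722
  σ(Q3,Q4) = 0.55 × 1.13 × 0.95 = 0.5904
σ²_T = Σσ²ᵢ + 2·Σσ_ij = 5.3799 + 2 × 3.9552 = 13.2903
α = (4/3)·(1 − 5.3799/13.2903) = 0.794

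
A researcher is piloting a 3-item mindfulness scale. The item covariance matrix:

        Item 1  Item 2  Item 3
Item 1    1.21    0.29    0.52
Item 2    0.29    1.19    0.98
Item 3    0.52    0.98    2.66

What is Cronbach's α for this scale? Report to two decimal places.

Σσ²ᵢ = 1.21 + 1.19 + 2.66 = 5.06
Σ_{i<j} σ_ij = 1.79
Var(T) = 5.06 + 2 × 1.79 = 8.64
α = (k/(k−1))·(1 − Σσ²ᵢ/Var(T)) = (3/2)·(1 − 5.06/8.64) = 0.62

α = 0.62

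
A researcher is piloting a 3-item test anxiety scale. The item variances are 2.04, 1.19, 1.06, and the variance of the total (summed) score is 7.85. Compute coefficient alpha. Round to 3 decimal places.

ΣVar(i) = 2.04 + 1.19 + 1.06 = 4.29
α = (k/(k−1))·(1 − ΣVar(i)/Var(T)) = (3/2)·(1 − 4.29/7.85) = 0.680

α = 0.680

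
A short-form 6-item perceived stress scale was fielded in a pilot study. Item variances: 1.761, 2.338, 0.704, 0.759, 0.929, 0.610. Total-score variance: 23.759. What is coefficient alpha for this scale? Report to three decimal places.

coefficient alpha = 0.841

Σσᵢ² = 1.761 + 2.338 + 0.704 + 0.759 + 0.929 + 0.610 = 7.101
α = (k/(k−1))·(1 − Σσᵢ²/σ²_total) = (6/5)·(1 − 7.101/23.759) = 0.841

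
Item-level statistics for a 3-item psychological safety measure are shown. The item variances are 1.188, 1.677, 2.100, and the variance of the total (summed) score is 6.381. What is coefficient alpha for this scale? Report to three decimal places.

sum of item variances = 1.188 + 1.677 + 2.100 = 4.965
α = (k/(k−1))·(1 − sum of item variances/σ²_T) = (3/2)·(1 − 4.965/6.381) = 0.333

α = 0.333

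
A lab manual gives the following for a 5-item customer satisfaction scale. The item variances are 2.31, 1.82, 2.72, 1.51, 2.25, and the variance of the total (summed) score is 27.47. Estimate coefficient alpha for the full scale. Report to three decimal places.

Σσ²ᵢ = 2.31 + 1.82 + 2.72 + 1.51 + 2.25 = 10.61
α = (k/(k−1))·(1 − Σσ²ᵢ/σ²_T) = (5/4)·(1 − 10.61/27.47) = 0.767

coefficient alpha = 0.767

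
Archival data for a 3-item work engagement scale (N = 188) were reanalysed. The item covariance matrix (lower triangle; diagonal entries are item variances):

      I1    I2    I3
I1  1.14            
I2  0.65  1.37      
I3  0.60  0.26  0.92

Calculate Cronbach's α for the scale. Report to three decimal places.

Σσᵢ² = 1.14 + 1.37 + 0.92 = 3.43
Σ_{i<j} σ_ij = 1.51
σ²_T = 3.43 + 2 × 1.51 = 6.45
α = (k/(k−1))·(1 − Σσᵢ²/σ²_T) = (3/2)·(1 − 3.43/6.45) = 0.702

Cronbach's α = 0.702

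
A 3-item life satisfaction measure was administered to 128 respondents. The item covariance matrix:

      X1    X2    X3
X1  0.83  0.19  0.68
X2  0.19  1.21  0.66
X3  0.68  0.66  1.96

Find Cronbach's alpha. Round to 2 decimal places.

Σσᵢ² = 0.83 + 1.21 + 1.96 = 4.00
Sum of the distinct covariances = 1.53
σ²_T = 4.00 + 2 × 1.53 = 7.06
α = (k/(k−1))·(1 − Σσᵢ²/σ²_T) = (3/2)·(1 − 4.00/7.06) = 0.65

Cronbach's alpha = 0.65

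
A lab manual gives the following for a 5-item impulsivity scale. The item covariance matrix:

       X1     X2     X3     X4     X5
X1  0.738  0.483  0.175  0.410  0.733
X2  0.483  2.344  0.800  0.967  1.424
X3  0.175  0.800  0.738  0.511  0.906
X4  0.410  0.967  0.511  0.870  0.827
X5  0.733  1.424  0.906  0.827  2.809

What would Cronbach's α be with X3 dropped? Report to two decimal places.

α = 0.79

Remaining items: X1, X2, X4, X5 (k = 4).
Σσ²ᵢ = 0.738 + 2.344 + 0.870 + 2.809 = 6.761
Var(T) = 6.761 + 2 × 4.844 = 16.449
α (item deleted) = (4/3)·(1 − 6.761/16.449) = 0.79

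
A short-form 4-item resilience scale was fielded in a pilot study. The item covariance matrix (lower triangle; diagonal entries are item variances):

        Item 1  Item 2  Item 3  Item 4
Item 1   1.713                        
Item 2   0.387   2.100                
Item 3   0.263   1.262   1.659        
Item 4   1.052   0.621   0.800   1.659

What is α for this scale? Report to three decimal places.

α = 0.735

Σσᵢ² = 1.713 + 2.100 + 1.659 + 1.659 = 7.131
Sum of off-diagonal covariances = 4.385
σ²_T = 7.131 + 2 × 4.385 = 15.901
α = (k/(k−1))·(1 − Σσᵢ²/σ²_T) = (4/3)·(1 − 7.131/15.901) = 0.735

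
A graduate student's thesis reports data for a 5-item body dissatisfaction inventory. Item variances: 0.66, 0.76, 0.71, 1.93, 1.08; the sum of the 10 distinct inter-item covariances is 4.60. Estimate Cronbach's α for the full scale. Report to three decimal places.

ΣVar(i) = 0.66 + 0.76 + 0.71 + 1.93 + 1.08 = 5.14
Sum of distinct covariances = 4.60
σ²_T = ΣVar(i) + 2·Σcov = 5.14 + 2 × 4.60 = 14.34
α = (5/4)·(1 − 5.14/14.34) = 0.802

Cronbach's α = 0.802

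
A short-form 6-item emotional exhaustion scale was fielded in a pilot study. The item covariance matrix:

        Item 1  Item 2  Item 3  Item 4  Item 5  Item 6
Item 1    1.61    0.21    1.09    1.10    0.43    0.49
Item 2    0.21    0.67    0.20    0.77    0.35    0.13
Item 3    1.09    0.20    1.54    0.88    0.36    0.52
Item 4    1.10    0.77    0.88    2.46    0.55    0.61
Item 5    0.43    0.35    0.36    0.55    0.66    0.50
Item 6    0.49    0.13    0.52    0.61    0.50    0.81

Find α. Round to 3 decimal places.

α = 0.815

sum of item variances = 1.61 + 0.67 + 1.54 + 2.46 + 0.66 + 0.81 = 7.75
Sum of off-diagonal covariances = 8.19
σ²_total = 7.75 + 2 × 8.19 = 24.13
α = (k/(k−1))·(1 − sum of item variances/σ²_total) = (6/5)·(1 − 7.75/24.13) = 0.815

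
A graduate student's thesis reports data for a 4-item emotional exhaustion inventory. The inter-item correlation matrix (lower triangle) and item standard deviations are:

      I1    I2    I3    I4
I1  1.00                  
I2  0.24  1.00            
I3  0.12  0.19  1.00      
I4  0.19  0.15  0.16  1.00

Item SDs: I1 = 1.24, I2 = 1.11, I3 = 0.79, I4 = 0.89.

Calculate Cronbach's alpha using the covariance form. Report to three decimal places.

α = 0.455

Σσ²ᵢ = 1.24² + 1.11² + 0.79² + 0.89² = 4.1859
Covariances σ_ij = r_ij · s_i · s_j:
  σ(I1,I2) = 0.24 × 1.24 × 1.11 = 0.3303
  σ(I1,I3) = 0.12 × 1.24 × 0.79 = 0.1176
  σ(I1,I4) = 0.19 × 1.24 × 0.89 = 0.2097
  σ(I2,I3) = 0.19 × 1.11 × 0.79 = 0.1666
  σ(I2,I4) = 0.15 × 1.11 × 0.89 = 0.1482
  σ(I3,I4) = 0.16 × 0.79 × 0.89 = 0.1125
σ²_T = Σσ²ᵢ + 2·Σσ_ij = 4.1859 + 2 × 1.0849 = 6.3557
α = (4/3)·(1 − 4.1859/6.3557) = 0.455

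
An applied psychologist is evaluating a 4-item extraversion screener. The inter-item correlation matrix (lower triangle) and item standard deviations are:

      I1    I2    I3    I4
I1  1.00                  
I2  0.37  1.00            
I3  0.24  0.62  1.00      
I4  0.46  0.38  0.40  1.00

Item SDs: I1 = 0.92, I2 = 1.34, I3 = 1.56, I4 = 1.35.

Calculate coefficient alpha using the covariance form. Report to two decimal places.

Σσ²ᵢ = 0.92² + 1.34² + 1.56² + 1.35² = 6.8981
Covariances σ_ij = r_ij · s_i · s_j:
  σ(I1,I2) = 0.37 × 0.92 × 1.34 = 0.4561
  σ(I1,I3) = 0.24 × 0.92 × 1.56 = 0.3444
  σ(I1,I4) = 0.46 × 0.92 × 1.35 = 0.5713
  σ(I2,I3) = 0.62 × 1.34 × 1.56 = 1.2960
  σ(I2,I4) = 0.38 × 1.34 × 1.35 = 0.6874
  σ(I3,I4) = 0.40 × 1.56 × 1.35 = 0.8424
σ²_T = Σσ²ᵢ + 2·Σσ_ij = 6.8981 + 2 × 4.1976 = 15.2933
α = (4/3)·(1 − 6.8981/15.2933) = 0.73

α = 0.73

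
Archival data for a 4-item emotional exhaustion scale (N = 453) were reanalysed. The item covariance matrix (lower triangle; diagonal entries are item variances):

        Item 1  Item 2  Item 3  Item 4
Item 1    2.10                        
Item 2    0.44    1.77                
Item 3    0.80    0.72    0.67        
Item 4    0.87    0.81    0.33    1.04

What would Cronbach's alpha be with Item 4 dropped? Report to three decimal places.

α = 0.695

Remaining items: Item 1, Item 2, Item 3 (k = 3).
Σσᵢ² = 2.10 + 1.77 + 0.67 = 4.54
σ²_T = 4.54 + 2 × 1.96 = 8.46
α (item deleted) = (3/2)·(1 − 4.54/8.46) = 0.695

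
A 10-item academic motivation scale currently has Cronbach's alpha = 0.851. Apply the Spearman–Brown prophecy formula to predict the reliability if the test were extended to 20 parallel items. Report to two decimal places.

Length factor m = 20/10 = 2.0000
α' = m·α / (1 + (m−1)·α)
   = 20/10 × 0.851 / (1 + (20/10 − 1) × 0.851)
   = 1.7020 / 1.8510 = 0.92

predicted reliability = 0.92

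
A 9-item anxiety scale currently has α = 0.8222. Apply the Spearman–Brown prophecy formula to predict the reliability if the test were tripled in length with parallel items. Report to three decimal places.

Length factor m = 3
α' = m·α / (1 + (m−1)·α)
   = 3 × 0.8222 / (1 + (3 − 1) × 0.8222)
   = 2.4666 / 2.6444 = 0.933

predicted reliability = 0.933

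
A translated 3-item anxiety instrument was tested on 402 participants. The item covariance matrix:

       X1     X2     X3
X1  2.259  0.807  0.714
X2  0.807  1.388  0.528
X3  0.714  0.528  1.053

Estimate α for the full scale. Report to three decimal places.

α = 0.699

Σσᵢ² = 2.259 + 1.388 + 1.053 = 4.700
Sum of the distinct covariances = 2.049
Var(T) = 4.700 + 2 × 2.049 = 8.798
α = (k/(k−1))·(1 − Σσᵢ²/Var(T)) = (3/2)·(1 − 4.700/8.798) = 0.699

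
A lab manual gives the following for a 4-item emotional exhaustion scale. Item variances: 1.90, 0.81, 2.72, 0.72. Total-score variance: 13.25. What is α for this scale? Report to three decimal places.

α = 0.714

sum of item variances = 1.90 + 0.81 + 2.72 + 0.72 = 6.15
α = (k/(k−1))·(1 − sum of item variances/σ²_T) = (4/3)·(1 − 6.15/13.25) = 0.714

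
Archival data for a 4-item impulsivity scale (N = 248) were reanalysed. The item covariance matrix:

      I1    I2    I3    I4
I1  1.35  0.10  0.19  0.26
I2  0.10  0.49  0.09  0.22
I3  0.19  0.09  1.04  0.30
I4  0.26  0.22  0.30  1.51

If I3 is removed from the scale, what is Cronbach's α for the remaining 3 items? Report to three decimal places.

α = 0.386

Remaining items: I1, I2, I4 (k = 3).
sum of item variances = 1.35 + 0.49 + 1.51 = 3.35
Var(T) = 3.35 + 2 × 0.58 = 4.51
α (item deleted) = (3/2)·(1 − 3.35/4.51) = 0.386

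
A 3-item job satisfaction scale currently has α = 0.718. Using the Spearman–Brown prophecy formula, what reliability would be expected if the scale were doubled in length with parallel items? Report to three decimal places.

predicted reliability = 0.836

Length factor m = 2
α' = m·α / (1 + (m−1)·α)
   = 2 × 0.718 / (1 + (2 − 1) × 0.718)
   = 1.4360 / 1.7180 = 0.836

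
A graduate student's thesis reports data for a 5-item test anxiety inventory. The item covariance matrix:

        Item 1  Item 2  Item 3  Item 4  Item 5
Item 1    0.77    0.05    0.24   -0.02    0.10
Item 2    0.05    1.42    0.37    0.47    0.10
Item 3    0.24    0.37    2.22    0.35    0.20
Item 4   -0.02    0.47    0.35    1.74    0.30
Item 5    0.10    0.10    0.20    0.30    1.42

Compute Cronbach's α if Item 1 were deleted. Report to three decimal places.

Remaining items: Item 2, Item 3, Item 4, Item 5 (k = 4).
Σσ²ᵢ = 1.42 + 2.22 + 1.74 + 1.42 = 6.80
Var(T) = 6.80 + 2 × 1.79 = 10.38
α (item deleted) = (4/3)·(1 − 6.80/10.38) = 0.460

α = 0.460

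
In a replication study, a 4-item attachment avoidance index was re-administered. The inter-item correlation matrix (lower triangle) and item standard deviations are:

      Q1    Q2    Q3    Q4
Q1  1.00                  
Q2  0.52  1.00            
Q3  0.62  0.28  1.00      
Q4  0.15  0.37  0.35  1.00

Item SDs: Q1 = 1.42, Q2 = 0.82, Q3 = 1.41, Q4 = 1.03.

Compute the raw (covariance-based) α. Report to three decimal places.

α = 0.704

Σσ²ᵢ = 1.42² + 0.82² + 1.41² + 1.03² = 5.7378
Covariances σ_ij = r_ij · s_i · s_j:
  σ(Q1,Q2) = 0.52 × 1.42 × 0.82 = 0.6055
  σ(Q1,Q3) = 0.62 × 1.42 × 1.41 = 1.2414
  σ(Q1,Q4) = 0.15 × 1.42 × 1.03 = 0.2194
  σ(Q2,Q3) = 0.28 × 0.82 × 1.41 = 0.3237
  σ(Q2,Q4) = 0.37 × 0.82 × 1.03 = 0.3125
  σ(Q3,Q4) = 0.35 × 1.41 × 1.03 = 0.5083
σ²_T = Σσ²ᵢ + 2·Σσ_ij = 5.7378 + 2 × 3.2108 = 12.1594
α = (4/3)·(1 − 5.7378/12.1594) = 0.704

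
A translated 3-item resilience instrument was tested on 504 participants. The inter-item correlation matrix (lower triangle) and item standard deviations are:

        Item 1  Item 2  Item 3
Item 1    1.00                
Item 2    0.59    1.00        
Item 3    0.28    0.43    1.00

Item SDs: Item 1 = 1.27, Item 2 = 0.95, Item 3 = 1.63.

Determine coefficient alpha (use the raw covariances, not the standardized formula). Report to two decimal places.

Σσ²ᵢ = 1.27² + 0.95² + 1.63² = 5.1723
Covariances σ_ij = r_ij · s_i · s_j:
  σ(Item 1,Item 2) = 0.59 × 1.27 × 0.95 = 0.7118
  σ(Item 1,Item 3) = 0.28 × 1.27 × 1.63 = 0.5796
  σ(Item 2,Item 3) = 0.43 × 0.95 × 1.63 = 0.6659
σ²_T = Σσ²ᵢ + 2·Σσ_ij = 5.1723 + 2 × 1.9573 = 9.0869
α = (3/2)·(1 − 5.1723/9.0869) = 0.65

coefficient alpha = 0.65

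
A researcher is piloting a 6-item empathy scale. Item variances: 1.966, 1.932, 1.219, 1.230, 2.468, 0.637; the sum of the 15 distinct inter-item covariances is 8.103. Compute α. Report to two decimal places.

Σσᵢ² = 1.966 + 1.932 + 1.219 + 1.230 + 2.468 + 0.637 = 9.452
Sum of distinct covariances = 8.103
total variance = Σσᵢ² + 2·Σcov = 9.452 + 2 × 8.103 = 25.658
α = (6/5)·(1 − 9.452/25.658) = 0.76

α = 0.76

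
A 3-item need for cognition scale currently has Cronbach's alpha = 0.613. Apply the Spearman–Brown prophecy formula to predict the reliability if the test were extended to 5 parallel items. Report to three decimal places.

predicted reliability = 0.725

Length factor m = 5/3 = 1.6667
α' = m·α / (1 + (m−1)·α)
   = 5/3 × 0.613 / (1 + (5/3 − 1) × 0.613)
   = 1.0217 / 1.4087 = 0.725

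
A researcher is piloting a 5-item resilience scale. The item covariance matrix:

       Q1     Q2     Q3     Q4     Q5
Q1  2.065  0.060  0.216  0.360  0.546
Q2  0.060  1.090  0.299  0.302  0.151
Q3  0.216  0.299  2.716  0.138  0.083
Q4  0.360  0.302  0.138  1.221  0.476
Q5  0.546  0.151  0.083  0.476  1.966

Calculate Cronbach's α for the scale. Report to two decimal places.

Σσ²ᵢ = 2.065 + 1.090 + 2.716 + 1.221 + 1.966 = 9.058
Sum of the distinct covariances = 2.631
total variance = 9.058 + 2 × 2.631 = 14.320
α = (k/(k−1))·(1 − Σσ²ᵢ/total variance) = (5/4)·(1 − 9.058/14.320) = 0.46

Cronbach's α = 0.46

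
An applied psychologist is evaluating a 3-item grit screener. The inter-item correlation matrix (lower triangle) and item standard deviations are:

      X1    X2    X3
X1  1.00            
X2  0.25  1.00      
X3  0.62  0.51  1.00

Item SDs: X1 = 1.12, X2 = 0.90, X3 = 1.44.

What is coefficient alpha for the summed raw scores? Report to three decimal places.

α = 0.721

Σσ²ᵢ = 1.12² + 0.90² + 1.44² = 4.1380
Covariances σ_ij = r_ij · s_i · s_j:
  σ(X1,X2) = 0.25 × 1.12 × 0.90 = 0.2520
  σ(X1,X3) = 0.62 × 1.12 × 1.44 = 0.9999
  σ(X2,X3) = 0.51 × 0.90 × 1.44 = 0.6610
σ²_T = Σσ²ᵢ + 2·Σσ_ij = 4.1380 + 2 × 1.9129 = 7.9638
α = (3/2)·(1 − 4.1380/7.9638) = 0.721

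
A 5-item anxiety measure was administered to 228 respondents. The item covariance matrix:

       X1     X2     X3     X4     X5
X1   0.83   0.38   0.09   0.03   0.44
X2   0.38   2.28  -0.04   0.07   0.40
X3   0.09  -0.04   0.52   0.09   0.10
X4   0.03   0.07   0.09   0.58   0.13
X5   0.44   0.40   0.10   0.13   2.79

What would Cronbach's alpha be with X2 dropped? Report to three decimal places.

Remaining items: X1, X3, X4, X5 (k = 4).
Σσ²ᵢ = 0.83 + 0.52 + 0.58 + 2.79 = 4.72
σ²_T = 4.72 + 2 × 0.88 = 6.48
α (item deleted) = (4/3)·(1 − 4.72/6.48) = 0.362

α = 0.362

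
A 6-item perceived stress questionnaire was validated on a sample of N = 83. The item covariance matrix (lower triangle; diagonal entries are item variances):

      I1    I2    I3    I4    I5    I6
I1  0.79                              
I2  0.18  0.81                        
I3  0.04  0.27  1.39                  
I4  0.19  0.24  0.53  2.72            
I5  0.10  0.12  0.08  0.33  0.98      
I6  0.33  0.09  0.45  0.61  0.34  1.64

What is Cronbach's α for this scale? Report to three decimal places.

ΣVar(i) = 0.79 + 0.81 + 1.39 + 2.72 + 0.98 + 1.64 = 8.33
Sum of off-diagonal covariances = 3.90
Var(T) = 8.33 + 2 × 3.90 = 16.13
α = (k/(k−1))·(1 − ΣVar(i)/Var(T)) = (6/5)·(1 − 8.33/16.13) = 0.580

Cronbach's α = 0.580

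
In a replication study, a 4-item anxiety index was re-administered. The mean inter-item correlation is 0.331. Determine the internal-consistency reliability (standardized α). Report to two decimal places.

Standardized α = k·r̄ / (1 + (k−1)·r̄) = 4 × 0.331 / (1 + 3 × 0.331)
  = 1.3240 / 1.9930 = 0.66

α = 0.66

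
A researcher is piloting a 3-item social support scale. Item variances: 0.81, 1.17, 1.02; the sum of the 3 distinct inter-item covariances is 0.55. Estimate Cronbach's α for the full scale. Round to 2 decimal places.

sum of item variances = 0.81 + 1.17 + 1.02 = 3.00
Sum of distinct covariances = 0.55
Var(T) = sum of item variances + 2·Σcov = 3.00 + 2 × 0.55 = 4.10
α = (3/2)·(1 − 3.00/4.10) = 0.40

α = 0.40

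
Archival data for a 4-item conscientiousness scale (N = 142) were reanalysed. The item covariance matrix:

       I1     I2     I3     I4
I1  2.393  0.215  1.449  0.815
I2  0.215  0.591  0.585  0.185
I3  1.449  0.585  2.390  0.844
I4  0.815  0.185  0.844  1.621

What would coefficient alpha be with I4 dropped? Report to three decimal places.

coefficient alpha = 0.683

Remaining items: I1, I2, I3 (k = 3).
sum of item variances = 2.393 + 0.591 + 2.390 = 5.374
total variance = 5.374 + 2 × 2.249 = 9.872
α (item deleted) = (3/2)·(1 − 5.374/9.872) = 0.683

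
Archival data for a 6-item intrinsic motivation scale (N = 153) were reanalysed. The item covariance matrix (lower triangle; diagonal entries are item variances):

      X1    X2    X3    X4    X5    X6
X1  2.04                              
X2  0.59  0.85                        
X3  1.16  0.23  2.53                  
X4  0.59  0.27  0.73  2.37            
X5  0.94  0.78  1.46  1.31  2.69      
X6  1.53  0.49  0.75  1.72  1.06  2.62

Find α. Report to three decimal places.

sum of item variances = 2.04 + 0.85 + 2.53 + 2.37 + 2.69 + 2.62 = 13.10
Σ_{i<j} σ_ij = 13.61
total variance = 13.10 + 2 × 13.61 = 40.32
α = (k/(k−1))·(1 − sum of item variances/total variance) = (6/5)·(1 − 13.10/40.32) = 0.810

α = 0.810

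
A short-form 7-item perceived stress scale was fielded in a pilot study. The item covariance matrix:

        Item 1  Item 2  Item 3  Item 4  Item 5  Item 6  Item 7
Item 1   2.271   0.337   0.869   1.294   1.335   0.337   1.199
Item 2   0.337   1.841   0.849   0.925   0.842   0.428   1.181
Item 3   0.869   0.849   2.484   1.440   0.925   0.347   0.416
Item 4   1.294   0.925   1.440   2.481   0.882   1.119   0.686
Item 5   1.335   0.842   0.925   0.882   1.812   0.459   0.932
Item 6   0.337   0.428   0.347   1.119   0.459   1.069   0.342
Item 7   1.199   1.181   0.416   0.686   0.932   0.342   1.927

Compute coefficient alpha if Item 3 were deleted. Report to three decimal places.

coefficient alpha = 0.820

Remaining items: Item 1, Item 2, Item 4, Item 5, Item 6, Item 7 (k = 6).
Σσ²ᵢ = 2.271 + 1.841 + 2.481 + 1.812 + 1.069 + 1.927 = 11.401
σ²_total = 11.401 + 2 × 12.298 = 35.997
α (item deleted) = (6/5)·(1 − 11.401/35.997) = 0.820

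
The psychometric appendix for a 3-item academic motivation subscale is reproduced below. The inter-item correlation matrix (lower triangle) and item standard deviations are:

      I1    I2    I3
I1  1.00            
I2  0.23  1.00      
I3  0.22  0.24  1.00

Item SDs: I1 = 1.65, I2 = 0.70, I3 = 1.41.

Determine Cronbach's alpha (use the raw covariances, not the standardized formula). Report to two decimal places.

Σσ²ᵢ = 1.65² + 0.70² + 1.41² = 5.2006
Covariances σ_ij = r_ij · s_i · s_j:
  σ(I1,I2) = 0.23 × 1.65 × 0.70 = 0.2656
  σ(I1,I3) = 0.22 × 1.65 × 1.41 = 0.5118
  σ(I2,I3) = 0.24 × 0.70 × 1.41 = 0.2369
σ²_T = Σσ²ᵢ + 2·Σσ_ij = 5.2006 + 2 × 1.0143 = 7.2292
α = (3/2)·(1 − 5.2006/7.2292) = 0.42

α = 0.42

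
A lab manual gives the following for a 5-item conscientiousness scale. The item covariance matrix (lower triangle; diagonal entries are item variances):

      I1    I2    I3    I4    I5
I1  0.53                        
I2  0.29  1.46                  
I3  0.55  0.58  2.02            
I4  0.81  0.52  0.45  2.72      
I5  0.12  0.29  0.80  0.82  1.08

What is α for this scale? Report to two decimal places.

α = 0.72

Σσᵢ² = 0.53 + 1.46 + 2.02 + 2.72 + 1.08 = 7.81
Σ_{i<j} σ_ij = 5.23
σ²_total = 7.81 + 2 × 5.23 = 18.27
α = (k/(k−1))·(1 − Σσᵢ²/σ²_total) = (5/4)·(1 − 7.81/18.27) = 0.72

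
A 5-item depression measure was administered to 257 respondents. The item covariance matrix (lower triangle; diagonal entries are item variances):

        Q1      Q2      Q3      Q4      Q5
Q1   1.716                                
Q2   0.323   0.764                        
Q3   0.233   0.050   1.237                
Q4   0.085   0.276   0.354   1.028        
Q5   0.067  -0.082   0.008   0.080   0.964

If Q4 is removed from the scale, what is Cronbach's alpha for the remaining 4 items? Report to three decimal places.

α = 0.272

Remaining items: Q1, Q2, Q3, Q5 (k = 4).
sum of item variances = 1.716 + 0.764 + 1.237 + 0.964 = 4.681
σ²_total = 4.681 + 2 × 0.599 = 5.879
α (item deleted) = (4/3)·(1 − 4.681/5.879) = 0.272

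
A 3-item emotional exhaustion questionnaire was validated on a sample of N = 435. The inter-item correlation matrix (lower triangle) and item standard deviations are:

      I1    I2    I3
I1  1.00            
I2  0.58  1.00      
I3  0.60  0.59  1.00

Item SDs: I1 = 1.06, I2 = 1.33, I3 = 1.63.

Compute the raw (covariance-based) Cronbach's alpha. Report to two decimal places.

Cronbach's alpha = 0.80

Σσ²ᵢ = 1.06² + 1.33² + 1.63² = 5.5494
Covariances σ_ij = r_ij · s_i · s_j:
  σ(I1,I2) = 0.58 × 1.06 × 1.33 = 0.8177
  σ(I1,I3) = 0.60 × 1.06 × 1.63 = 1.0367
  σ(I2,I3) = 0.59 × 1.33 × 1.63 = 1.2791
σ²_T = Σσ²ᵢ + 2·Σσ_ij = 5.5494 + 2 × 3.1335 = 11.8164
α = (3/2)·(1 − 5.5494/11.8164) = 0.80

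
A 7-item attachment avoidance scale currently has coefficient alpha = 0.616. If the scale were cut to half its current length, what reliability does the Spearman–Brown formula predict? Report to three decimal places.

predicted reliability = 0.445

Length factor m = 1/2
α' = m·α / (1 − (1−m)·α)
   = 1/2 × 0.616 / (1 − (1 − 1/2) × 0.616)
   = 0.3080 / 0.6920 = 0.445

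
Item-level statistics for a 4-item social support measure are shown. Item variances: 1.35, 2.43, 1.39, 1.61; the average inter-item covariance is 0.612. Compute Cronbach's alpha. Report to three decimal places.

Cronbach's alpha = 0.693

ΣVar(i) = 1.35 + 2.43 + 1.39 + 1.61 = 6.78
Sum of the 6 distinct covariances = 6 × 0.612 = 3.672
σ²_T = ΣVar(i) + 2·Σcov = 6.78 + 2 × 3.672 = 14.124
α = (4/3)·(1 − 6.78/14.124) = 0.693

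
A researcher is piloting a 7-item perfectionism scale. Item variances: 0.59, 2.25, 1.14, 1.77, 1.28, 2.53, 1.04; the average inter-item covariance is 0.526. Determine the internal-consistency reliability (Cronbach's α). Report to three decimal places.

Cronbach's α = 0.788

ΣVar(i) = 0.59 + 2.25 + 1.14 + 1.77 + 1.28 + 2.53 + 1.04 = 10.60
Sum of the 21 distinct covariances = 21 × 0.526 = 11.046
total variance = ΣVar(i) + 2·Σcov = 10.60 + 2 × 11.046 = 32.692
α = (7/6)·(1 − 10.60/32.692) = 0.788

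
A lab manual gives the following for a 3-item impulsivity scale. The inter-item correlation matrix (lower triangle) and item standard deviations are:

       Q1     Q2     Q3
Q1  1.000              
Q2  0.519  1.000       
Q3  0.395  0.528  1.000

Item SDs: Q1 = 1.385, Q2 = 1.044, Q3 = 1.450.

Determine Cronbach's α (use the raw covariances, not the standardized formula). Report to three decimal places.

Σσ²ᵢ = 1.385² + 1.044² + 1.450² = 5.1107
Covariances σ_ij = r_ij · s_i · s_j:
  σ(Q1,Q2) = 0.519 × 1.385 × 1.044 = 0.7504
  σ(Q1,Q3) = 0.395 × 1.385 × 1.450 = 0.7933
  σ(Q2,Q3) = 0.528 × 1.044 × 1.450 = 0.7993
σ²_T = Σσ²ᵢ + 2·Σσ_ij = 5.1107 + 2 × 2.3430 = 9.7967
α = (3/2)·(1 − 5.1107/9.7967) = 0.717

Cronbach's α = 0.717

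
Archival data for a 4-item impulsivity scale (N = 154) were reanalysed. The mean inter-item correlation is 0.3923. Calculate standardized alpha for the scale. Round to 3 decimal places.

Standardized α = k·r̄ / (1 + (k−1)·r̄) = 4 × 0.3923 / (1 + 3 × 0.3923)
  = 1.5692 / 2.1769 = 0.721

standardized alpha = 0.721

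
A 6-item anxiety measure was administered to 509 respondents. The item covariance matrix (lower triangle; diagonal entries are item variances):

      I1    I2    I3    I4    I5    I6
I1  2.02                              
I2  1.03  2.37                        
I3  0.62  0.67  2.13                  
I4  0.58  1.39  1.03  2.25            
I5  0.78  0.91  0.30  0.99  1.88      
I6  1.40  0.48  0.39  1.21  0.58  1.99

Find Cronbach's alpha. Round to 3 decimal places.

α = 0.794

ΣVar(i) = 2.02 + 2.37 + 2.13 + 2.25 + 1.88 + 1.99 = 12.64
Sum of the distinct covariances = 12.36
σ²_T = 12.64 + 2 × 12.36 = 37.36
α = (k/(k−1))·(1 − ΣVar(i)/σ²_T) = (6/5)·(1 − 12.64/37.36) = 0.794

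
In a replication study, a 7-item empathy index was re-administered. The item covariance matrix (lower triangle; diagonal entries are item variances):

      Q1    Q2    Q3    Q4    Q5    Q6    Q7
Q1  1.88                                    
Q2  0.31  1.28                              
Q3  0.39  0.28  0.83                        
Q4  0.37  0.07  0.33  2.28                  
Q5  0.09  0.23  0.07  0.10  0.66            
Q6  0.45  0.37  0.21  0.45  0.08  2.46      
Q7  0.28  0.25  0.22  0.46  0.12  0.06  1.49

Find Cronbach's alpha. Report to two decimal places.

sum of item variances = 1.88 + 1.28 + 0.83 + 2.28 + 0.66 + 2.46 + 1.49 = 10.88
Σ_{i<j} σ_ij = 5.19
σ²_T = 10.88 + 2 × 5.19 = 21.26
α = (k/(k−1))·(1 − sum of item variances/σ²_T) = (7/6)·(1 − 10.88/21.26) = 0.57

Cronbach's alpha = 0.57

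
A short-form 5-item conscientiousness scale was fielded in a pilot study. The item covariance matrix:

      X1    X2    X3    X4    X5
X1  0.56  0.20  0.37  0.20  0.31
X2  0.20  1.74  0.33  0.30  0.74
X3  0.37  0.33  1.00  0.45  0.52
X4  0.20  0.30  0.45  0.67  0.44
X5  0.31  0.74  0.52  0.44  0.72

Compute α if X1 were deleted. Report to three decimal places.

α = 0.765

Remaining items: X2, X3, X4, X5 (k = 4).
Σσᵢ² = 1.74 + 1.00 + 0.67 + 0.72 = 4.13
σ²_total = 4.13 + 2 × 2.78 = 9.69
α (item deleted) = (4/3)·(1 − 4.13/9.69) = 0.765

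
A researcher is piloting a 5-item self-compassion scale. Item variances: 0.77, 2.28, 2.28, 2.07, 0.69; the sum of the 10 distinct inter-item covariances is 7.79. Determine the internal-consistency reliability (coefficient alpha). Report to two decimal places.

Σσ²ᵢ = 0.77 + 2.28 + 2.28 + 2.07 + 0.69 = 8.09
Sum of distinct covariances = 7.79
total variance = Σσ²ᵢ + 2·Σcov = 8.09 + 2 × 7.79 = 23.67
α = (5/4)·(1 − 8.09/23.67) = 0.82

coefficient alpha = 0.82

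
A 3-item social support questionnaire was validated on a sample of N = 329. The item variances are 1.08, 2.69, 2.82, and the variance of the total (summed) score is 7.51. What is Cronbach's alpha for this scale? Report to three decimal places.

Cronbach's alpha = 0.184

Σσ²ᵢ = 1.08 + 2.69 + 2.82 = 6.59
α = (k/(k−1))·(1 − Σσ²ᵢ/σ²_T) = (3/2)·(1 − 6.59/7.51) = 0.184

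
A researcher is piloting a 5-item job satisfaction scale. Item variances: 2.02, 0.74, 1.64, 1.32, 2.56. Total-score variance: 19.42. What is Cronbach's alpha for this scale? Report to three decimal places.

Σσᵢ² = 2.02 + 0.74 + 1.64 + 1.32 + 2.56 = 8.28
α = (k/(k−1))·(1 − Σσᵢ²/Var(T)) = (5/4)·(1 − 8.28/19.42) = 0.717

α = 0.717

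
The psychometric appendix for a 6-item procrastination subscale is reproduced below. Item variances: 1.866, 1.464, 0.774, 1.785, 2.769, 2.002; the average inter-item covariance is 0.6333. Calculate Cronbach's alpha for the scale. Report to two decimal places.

Cronbach's alpha = 0.77

ΣVar(i) = 1.866 + 1.464 + 0.774 + 1.785 + 2.769 + 2.002 = 10.660
Sum of the 15 distinct covariances = 15 × 0.6333 = 9.4995
total variance = ΣVar(i) + 2·Σcov = 10.660 + 2 × 9.4995 = 29.6590
α = (6/5)·(1 − 10.660/29.6590) = 0.77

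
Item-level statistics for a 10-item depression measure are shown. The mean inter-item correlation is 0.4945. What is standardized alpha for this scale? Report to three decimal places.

Standardized α = k·r̄ / (1 + (k−1)·r̄) = 10 × 0.4945 / (1 + 9 × 0.4945)
  = 4.9450 / 5.4505 = 0.907

α = 0.907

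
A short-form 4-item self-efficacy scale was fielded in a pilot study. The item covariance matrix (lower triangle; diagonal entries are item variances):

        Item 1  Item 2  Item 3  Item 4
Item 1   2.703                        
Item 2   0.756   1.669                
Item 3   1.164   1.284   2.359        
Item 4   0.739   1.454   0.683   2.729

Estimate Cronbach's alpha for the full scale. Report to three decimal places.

α = 0.750

Σσᵢ² = 2.703 + 1.669 + 2.359 + 2.729 = 9.460
Sum of off-diagonal covariances = 6.080
total variance = 9.460 + 2 × 6.080 = 21.620
α = (k/(k−1))·(1 − Σσᵢ²/total variance) = (4/3)·(1 − 9.460/21.620) = 0.750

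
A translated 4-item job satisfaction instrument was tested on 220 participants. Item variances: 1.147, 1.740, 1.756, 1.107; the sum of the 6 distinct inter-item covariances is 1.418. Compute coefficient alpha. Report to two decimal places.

α = 0.44

ΣVar(i) = 1.147 + 1.740 + 1.756 + 1.107 = 5.750
Sum of distinct covariances = 1.418
Var(T) = ΣVar(i) + 2·Σcov = 5.750 + 2 × 1.418 = 8.586
α = (4/3)·(1 − 5.750/8.586) = 0.44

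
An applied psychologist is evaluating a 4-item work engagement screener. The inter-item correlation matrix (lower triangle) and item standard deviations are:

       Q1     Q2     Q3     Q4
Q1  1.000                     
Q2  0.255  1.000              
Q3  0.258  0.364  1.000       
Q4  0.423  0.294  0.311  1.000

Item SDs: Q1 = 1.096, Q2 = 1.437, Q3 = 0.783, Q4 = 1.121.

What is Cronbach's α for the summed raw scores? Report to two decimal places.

Σσ²ᵢ = 1.096² + 1.437² + 0.783² + 1.121² = 5.1359
Covariances σ_ij = r_ij · s_i · s_j:
  σ(Q1,Q2) = 0.255 × 1.096 × 1.437 = 0.4016
  σ(Q1,Q3) = 0.258 × 1.096 × 0.783 = 0.2214
  σ(Q1,Q4) = 0.423 × 1.096 × 1.121 = 0.5197
  σ(Q2,Q3) = 0.364 × 1.437 × 0.783 = 0.4096
  σ(Q2,Q4) = 0.294 × 1.437 × 1.121 = 0.4736
  σ(Q3,Q4) = 0.311 × 0.783 × 1.121 = 0.2730
σ²_T = Σσ²ᵢ + 2·Σσ_ij = 5.1359 + 2 × 2.2989 = 9.7337
α = (4/3)·(1 − 5.1359/9.7337) = 0.63

α = 0.63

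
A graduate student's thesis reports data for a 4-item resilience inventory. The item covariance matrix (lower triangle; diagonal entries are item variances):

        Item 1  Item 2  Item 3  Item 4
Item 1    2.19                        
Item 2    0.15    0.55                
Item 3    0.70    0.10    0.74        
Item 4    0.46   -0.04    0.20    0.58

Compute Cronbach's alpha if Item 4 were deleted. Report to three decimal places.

Remaining items: Item 1, Item 2, Item 3 (k = 3).
Σσ²ᵢ = 2.19 + 0.55 + 0.74 = 3.48
σ²_T = 3.48 + 2 × 0.95 = 5.38
α (item deleted) = (3/2)·(1 − 3.48/5.38) = 0.530

α = 0.530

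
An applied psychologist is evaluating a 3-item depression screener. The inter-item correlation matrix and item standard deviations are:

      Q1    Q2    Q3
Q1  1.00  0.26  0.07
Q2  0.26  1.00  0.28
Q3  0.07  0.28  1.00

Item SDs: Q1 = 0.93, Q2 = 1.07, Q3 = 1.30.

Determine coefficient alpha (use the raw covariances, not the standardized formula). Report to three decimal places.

coefficient alpha = 0.426

Σσ²ᵢ = 0.93² + 1.07² + 1.30² = 3.6998
Covariances σ_ij = r_ij · s_i · s_j:
  σ(Q1,Q2) = 0.26 × 0.93 × 1.07 = 0.2587
  σ(Q1,Q3) = 0.07 × 0.93 × 1.30 = 0.0846
  σ(Q2,Q3) = 0.28 × 1.07 × 1.30 = 0.3895
σ²_T = Σσ²ᵢ + 2·Σσ_ij = 3.6998 + 2 × 0.7328 = 5.1654
α = (3/2)·(1 − 3.6998/5.1654) = 0.426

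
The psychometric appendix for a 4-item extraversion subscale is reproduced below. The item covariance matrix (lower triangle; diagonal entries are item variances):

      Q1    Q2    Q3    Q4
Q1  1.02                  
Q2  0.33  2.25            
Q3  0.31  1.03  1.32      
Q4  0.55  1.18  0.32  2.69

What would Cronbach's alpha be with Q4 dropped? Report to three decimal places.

α = 0.632

Remaining items: Q1, Q2, Q3 (k = 3).
Σσᵢ² = 1.02 + 2.25 + 1.32 = 4.59
σ²_total = 4.59 + 2 × 1.67 = 7.93
α (item deleted) = (3/2)·(1 − 4.59/7.93) = 0.632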